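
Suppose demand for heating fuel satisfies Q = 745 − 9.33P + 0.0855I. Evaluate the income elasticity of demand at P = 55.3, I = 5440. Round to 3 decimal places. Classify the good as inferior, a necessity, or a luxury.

At P = 55.3, I = 5440: Q = 694.171.
Holding P constant, ∂Q/∂I = 0.0855.
η_I = (∂Q/∂I)·(I/Q) = 0.0855 × (5440/694.171) = 0.670.
Since 0 < η < 1, this is a necessity.

0.670 (necessity)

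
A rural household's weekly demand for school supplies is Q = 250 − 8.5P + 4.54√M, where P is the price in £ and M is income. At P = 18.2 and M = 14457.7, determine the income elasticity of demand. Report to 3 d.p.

At P = 18.2, M = 14457.7: Q = 641.190.
Holding P constant, ∂Q/∂M = 4.54/(2√M) = 0.0188789.
η_M = (∂Q/∂M)·(M/Q) = 0.0188789 × (14457.7/641.190) = 0.426.

0.426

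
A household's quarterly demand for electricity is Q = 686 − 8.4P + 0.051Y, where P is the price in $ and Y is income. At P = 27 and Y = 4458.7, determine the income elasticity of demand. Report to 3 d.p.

At P = 27, Y = 4458.7: Q = 686.594.
Holding P constant, ∂Q/∂Y = 0.051.
η_Y = (∂Q/∂Y)·(Y/Q) = 0.051 × (4458.7/686.594) = 0.331.

0.331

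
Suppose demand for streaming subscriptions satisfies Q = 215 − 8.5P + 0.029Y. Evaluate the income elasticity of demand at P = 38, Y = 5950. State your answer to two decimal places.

At P = 38, Y = 5950: Q = 64.550.
Holding P constant, ∂Q/∂Y = 0.029.
η_Y = (∂Q/∂Y)·(Y/Q) = 0.029 × (5950/64.550) = 2.67.

2.67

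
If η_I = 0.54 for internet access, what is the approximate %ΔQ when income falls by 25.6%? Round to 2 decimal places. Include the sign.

%ΔQ ≈ η × %ΔI = 0.54 × (-25.6%) = -13.82%.

-13.82%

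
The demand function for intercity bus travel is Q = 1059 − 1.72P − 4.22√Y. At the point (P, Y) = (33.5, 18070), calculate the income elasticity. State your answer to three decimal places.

-0.653

At P = 33.5, Y = 18070: Q = 434.108.
Holding P constant, ∂Q/∂Y = -4.22/(2√Y) = -0.0156965.
η_Y = (∂Q/∂Y)·(Y/Q) = -0.0156965 × (18070/434.108) = -0.653.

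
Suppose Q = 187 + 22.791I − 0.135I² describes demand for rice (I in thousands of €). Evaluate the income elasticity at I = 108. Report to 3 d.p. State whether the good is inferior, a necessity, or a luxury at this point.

At I = 108: Q = 1073.7880.
dQ/dI = 22.791 − 0.27I = -6.36900.
η = (dQ/dI)·(I/Q) = -6.36900 × (108/1073.7880) = -0.641.
η < 0 ⇒ inferior good.

-0.641 (inferior good)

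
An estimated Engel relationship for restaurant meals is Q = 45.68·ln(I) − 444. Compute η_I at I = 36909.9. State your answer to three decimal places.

1.256

At I = 36909.9: Q = 36.382.
dQ/dI = 45.68/I = 0.00123761 at this income.
η = (dQ/dI)·(I/Q) = 0.00123761 × (36909.9/36.382) = 1.256.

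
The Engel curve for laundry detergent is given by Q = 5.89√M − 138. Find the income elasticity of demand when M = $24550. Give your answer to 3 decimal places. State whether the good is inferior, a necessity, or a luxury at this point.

0.588 (necessity)

At M = 24550: Q = 784.871.
dQ/dM = 5.89/(2√M) = 0.0187957 at this income.
η = (dQ/dM)·(M/Q) = 0.0187957 × (24550/784.871) = 0.588.
Since 0 < η < 1, the good is a necessity.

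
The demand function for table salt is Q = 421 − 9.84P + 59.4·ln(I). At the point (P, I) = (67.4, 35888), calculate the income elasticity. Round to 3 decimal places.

0.156

At P = 67.4, I = 35888: Q = 380.781.
Holding P constant, ∂Q/∂I = 59.4/I = 0.00165515.
η_I = (∂Q/∂I)·(I/Q) = 0.00165515 × (35888/380.781) = 0.156.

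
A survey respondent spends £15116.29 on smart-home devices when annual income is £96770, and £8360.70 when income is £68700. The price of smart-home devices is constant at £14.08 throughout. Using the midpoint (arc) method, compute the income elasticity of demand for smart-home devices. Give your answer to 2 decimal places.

1.70

With a constant price, Q₁ = 15116.29/14.08 = 1073.600 and Q₂ = 8360.70/14.08 = 593.800 (equivalently, work directly with expenditure since P cancels).
Midpoint %ΔQ = (8360.70 − 15116.29)/11738.50 = -0.57551; midpoint %ΔI = (68700 − 96770)/82735 = -0.33928.
η = -0.57551 / -0.33928 = 1.70.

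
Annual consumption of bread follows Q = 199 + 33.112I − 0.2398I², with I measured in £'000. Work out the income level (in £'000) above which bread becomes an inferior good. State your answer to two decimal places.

dQ/dI = 33.112 − 0.4796I.
The good is inferior where dQ/dI < 0. Setting dQ/dI = 0 gives I = 33.112 / 0.4796 = 69.04.

69.04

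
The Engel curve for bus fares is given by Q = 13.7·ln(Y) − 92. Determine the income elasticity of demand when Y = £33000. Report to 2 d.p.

0.27

At Y = 33000: Q = 50.538.
dQ/dY = 13.7/Y = 0.000415152 at this income.
η = (dQ/dY)·(Y/Q) = 0.000415152 × (33000/50.538) = 0.27.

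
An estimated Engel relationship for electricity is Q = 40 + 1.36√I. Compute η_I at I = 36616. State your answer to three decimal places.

At I = 36616: Q = 300.240.
dQ/dI = 1.36/(2√I) = 0.00355364 at this income.
η = (dQ/dI)·(I/Q) = 0.00355364 × (36616/300.240) = 0.433.

0.433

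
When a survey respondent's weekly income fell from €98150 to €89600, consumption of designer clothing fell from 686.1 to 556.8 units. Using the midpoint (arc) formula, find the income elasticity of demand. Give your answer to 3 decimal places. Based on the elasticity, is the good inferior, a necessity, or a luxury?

2.284 (luxury)

ΔQ = 556.8 − 686.1 = -129.3; midpoint Q̄ = (686.1 + 556.8)/2 = 621.45.
ΔI = 89600 − 98150 = -8550; midpoint Ī = (98150 + 89600)/2 = 93875.
η = (ΔQ/Q̄) ÷ (ΔI/Ī) = (-129.3/621.45) ÷ (-8550/93875) = 2.284.
η > 1 ⇒ luxury.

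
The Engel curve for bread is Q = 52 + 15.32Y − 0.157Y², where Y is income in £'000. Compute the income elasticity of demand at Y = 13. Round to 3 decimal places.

0.650

At Y = 13: Q = 224.6270.
dQ/dY = 15.32 − 0.314Y = 11.23800.
η = (dQ/dY)·(Y/Q) = 11.23800 × (13/224.6270) = 0.650.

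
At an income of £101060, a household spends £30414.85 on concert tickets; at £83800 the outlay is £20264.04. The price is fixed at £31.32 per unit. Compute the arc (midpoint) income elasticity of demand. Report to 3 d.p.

With a constant price, Q₁ = 30414.85/31.32 = 971.100 and Q₂ = 20264.04/31.32 = 647.000 (equivalently, work directly with expenditure since P cancels).
Midpoint %ΔQ = (20264.04 − 30414.85)/25339.45 = -0.40059; midpoint %ΔI = (83800 − 101060)/92430 = -0.18674.
η = -0.40059 / -0.18674 = 2.145.

2.145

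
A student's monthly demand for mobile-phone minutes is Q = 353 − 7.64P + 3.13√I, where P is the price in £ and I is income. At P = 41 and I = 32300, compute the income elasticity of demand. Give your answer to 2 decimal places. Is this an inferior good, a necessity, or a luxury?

0.47 (necessity)

At P = 41, I = 32300: Q = 602.290.
Holding P constant, ∂Q/∂I = 3.13/(2√I) = 0.00870789.
η_I = (∂Q/∂I)·(I/Q) = 0.00870789 × (32300/602.290) = 0.47.
Since 0 < η < 1, this is a necessity.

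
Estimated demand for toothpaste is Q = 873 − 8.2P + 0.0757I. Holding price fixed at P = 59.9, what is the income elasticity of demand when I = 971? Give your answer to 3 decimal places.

At P = 59.9, I = 971: Q = 455.325.
Holding P constant, ∂Q/∂I = 0.0757.
η_I = (∂Q/∂I)·(I/Q) = 0.0757 × (971/455.325) = 0.161.

0.161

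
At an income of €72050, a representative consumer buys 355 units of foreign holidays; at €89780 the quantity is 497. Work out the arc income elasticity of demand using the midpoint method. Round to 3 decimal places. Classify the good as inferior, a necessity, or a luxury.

ΔQ = 497 − 355 = 142; midpoint Q̄ = (355 + 497)/2 = 426.
ΔI = 89780 − 72050 = 17730; midpoint Ī = (72050 + 89780)/2 = 80915.
η = (ΔQ/Q̄) ÷ (ΔI/Ī) = (142/426) ÷ (17730/80915) = 1.521.
η > 1 ⇒ luxury.

1.521 (luxury)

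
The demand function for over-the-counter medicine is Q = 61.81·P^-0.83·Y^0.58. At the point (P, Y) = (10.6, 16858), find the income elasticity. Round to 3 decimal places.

0.580

For a multiplicative demand Q = A·P^α·Y^β, the income elasticity is β everywhere.
Here β = 0.58, so η = 0.580.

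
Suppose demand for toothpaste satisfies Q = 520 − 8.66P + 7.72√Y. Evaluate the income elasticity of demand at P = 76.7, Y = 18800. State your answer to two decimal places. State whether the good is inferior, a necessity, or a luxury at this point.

At P = 76.7, Y = 18800: Q = 914.291.
Holding P constant, ∂Q/∂Y = 7.72/(2√Y) = 0.0281519.
η_Y = (∂Q/∂Y)·(Y/Q) = 0.0281519 × (18800/914.291) = 0.58.
Since 0 < η < 1, this is a necessity.

0.58 (necessity)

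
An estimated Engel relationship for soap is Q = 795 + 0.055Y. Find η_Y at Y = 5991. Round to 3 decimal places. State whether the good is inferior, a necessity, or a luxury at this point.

0.293 (necessity)

At Y = 5991: Q = 1124.505.
dQ/dY = 0.055.
η = (dQ/dY)·(Y/Q) = 0.055 × (5991/1124.505) = 0.293.
Since 0 < η < 1, the good is a necessity.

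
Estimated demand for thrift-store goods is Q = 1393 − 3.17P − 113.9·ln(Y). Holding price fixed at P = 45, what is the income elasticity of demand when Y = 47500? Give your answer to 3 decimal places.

-4.782

At P = 45, Y = 47500: Q = 23.820.
Holding P constant, ∂Q/∂Y = -113.9/Y = -0.00239789.
η_Y = (∂Q/∂Y)·(Y/Q) = -0.00239789 × (47500/23.820) = -4.782.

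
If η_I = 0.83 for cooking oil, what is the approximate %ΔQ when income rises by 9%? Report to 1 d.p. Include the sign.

%ΔQ ≈ η × %ΔI = 0.83 × 9% = 7.5%.

7.5%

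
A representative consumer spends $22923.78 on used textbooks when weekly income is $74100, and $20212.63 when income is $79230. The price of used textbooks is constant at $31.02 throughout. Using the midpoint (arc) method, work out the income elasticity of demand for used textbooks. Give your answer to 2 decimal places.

With a constant price, Q₁ = 22923.78/31.02 = 739.000 and Q₂ = 20212.63/31.02 = 651.600 (equivalently, work directly with expenditure since P cancels).
Midpoint %ΔQ = (20212.63 − 22923.78)/21568.21 = -0.12570; midpoint %ΔI = (79230 − 74100)/76665 = 0.06691.
η = -0.12570 / 0.06691 = -1.88.

-1.88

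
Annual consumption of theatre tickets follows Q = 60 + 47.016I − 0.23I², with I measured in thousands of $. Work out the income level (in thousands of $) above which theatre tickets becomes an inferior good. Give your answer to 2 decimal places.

102.21

dQ/dI = 47.016 − 0.46I.
The good is inferior where dQ/dI < 0. Setting dQ/dI = 0 gives I = 47.016 / 0.46 = 102.21.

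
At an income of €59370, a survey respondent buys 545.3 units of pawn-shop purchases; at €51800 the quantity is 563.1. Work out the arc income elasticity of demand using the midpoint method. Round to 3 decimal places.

-0.236

ΔQ = 563.1 − 545.3 = 17.8; midpoint Q̄ = (545.3 + 563.1)/2 = 554.2.
ΔI = 51800 − 59370 = -7570; midpoint Ī = (59370 + 51800)/2 = 55585.
η = (ΔQ/Q̄) ÷ (ΔI/Ī) = (17.8/554.2) ÷ (-7570/55585) = -0.236.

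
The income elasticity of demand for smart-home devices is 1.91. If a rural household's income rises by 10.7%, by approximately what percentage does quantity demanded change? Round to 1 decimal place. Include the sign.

20.4%

%ΔQ ≈ η × %ΔI = 1.91 × 10.7% = 20.4%.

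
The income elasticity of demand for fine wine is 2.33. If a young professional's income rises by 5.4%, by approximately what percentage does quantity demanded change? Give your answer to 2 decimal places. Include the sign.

%ΔQ ≈ η × %ΔI = 2.33 × 5.4% = 12.58%.

12.58%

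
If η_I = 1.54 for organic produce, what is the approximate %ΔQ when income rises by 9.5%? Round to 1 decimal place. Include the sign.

14.6%

%ΔQ ≈ η × %ΔI = 1.54 × 9.5% = 14.6%.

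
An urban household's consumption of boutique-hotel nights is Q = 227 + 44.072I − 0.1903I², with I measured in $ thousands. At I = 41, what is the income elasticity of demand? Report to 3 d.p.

0.681

At I = 41: Q = 1714.0577.
dQ/dI = 44.072 − 0.3806I = 28.46740.
η = (dQ/dI)·(I/Q) = 28.46740 × (41/1714.0577) = 0.681.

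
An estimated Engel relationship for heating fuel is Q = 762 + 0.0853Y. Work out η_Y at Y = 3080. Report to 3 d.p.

0.256

At Y = 3080: Q = 1024.724.
dQ/dY = 0.0853.
η = (dQ/dY)·(Y/Q) = 0.0853 × (3080/1024.724) = 0.256.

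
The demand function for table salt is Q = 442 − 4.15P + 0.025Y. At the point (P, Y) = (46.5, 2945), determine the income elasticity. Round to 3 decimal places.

0.228

At P = 46.5, Y = 2945: Q = 322.650.
Holding P constant, ∂Q/∂Y = 0.025.
η_Y = (∂Q/∂Y)·(Y/Q) = 0.025 × (2945/322.650) = 0.228.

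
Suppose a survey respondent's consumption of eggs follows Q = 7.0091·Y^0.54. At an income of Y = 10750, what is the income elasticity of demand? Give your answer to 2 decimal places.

For Q = A·Y^β the income elasticity is constant and equal to β.
Here β = 0.54, so η = 0.54.

0.54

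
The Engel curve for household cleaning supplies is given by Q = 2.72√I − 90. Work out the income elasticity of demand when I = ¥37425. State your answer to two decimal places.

0.60

At I = 37425: Q = 436.199.
dQ/dI = 2.72/(2√I) = 0.00703004 at this income.
η = (dQ/dI)·(I/Q) = 0.00703004 × (37425/436.199) = 0.60.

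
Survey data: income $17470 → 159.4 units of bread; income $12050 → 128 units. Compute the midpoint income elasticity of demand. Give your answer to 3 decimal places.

ΔQ = 128 − 159.4 = -31.4; midpoint Q̄ = (159.4 + 128)/2 = 143.7.
ΔI = 12050 − 17470 = -5420; midpoint Ī = (17470 + 12050)/2 = 14760.
η = (ΔQ/Q̄) ÷ (ΔI/Ī) = (-31.4/143.7) ÷ (-5420/14760) = 0.595.

0.595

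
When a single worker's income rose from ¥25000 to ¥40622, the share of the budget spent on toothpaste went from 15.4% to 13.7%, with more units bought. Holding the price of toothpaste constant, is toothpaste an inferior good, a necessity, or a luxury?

Quantity rises but the budget share falls as income rises, so 0 < η < 1.

necessity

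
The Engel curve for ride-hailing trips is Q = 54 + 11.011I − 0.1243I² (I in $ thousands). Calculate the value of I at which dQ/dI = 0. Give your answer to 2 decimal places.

44.29

dQ/dI = 11.011 − 0.2486I.
The good is inferior where dQ/dI < 0. Setting dQ/dI = 0 gives I = 11.011 / 0.2486 = 44.29.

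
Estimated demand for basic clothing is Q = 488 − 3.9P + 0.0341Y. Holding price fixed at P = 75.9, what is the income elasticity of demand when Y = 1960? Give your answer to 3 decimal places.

0.258

At P = 75.9, Y = 1960: Q = 258.826.
Holding P constant, ∂Q/∂Y = 0.0341.
η_Y = (∂Q/∂Y)·(Y/Q) = 0.0341 × (1960/258.826) = 0.258.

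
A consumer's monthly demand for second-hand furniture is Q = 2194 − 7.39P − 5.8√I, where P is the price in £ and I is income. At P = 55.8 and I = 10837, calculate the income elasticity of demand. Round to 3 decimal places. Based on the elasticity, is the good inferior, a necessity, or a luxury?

At P = 55.8, I = 10837: Q = 1177.853.
Holding P constant, ∂Q/∂I = -5.8/(2√I) = -0.0278576.
η_I = (∂Q/∂I)·(I/Q) = -0.0278576 × (10837/1177.853) = -0.256.
Since η < 0, this is an inferior good.

-0.256 (inferior good)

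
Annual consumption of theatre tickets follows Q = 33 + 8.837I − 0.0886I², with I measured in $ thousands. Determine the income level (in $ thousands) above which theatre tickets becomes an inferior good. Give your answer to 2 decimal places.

49.87

dQ/dI = 8.837 − 0.1772I.
The good is inferior where dQ/dI < 0. Setting dQ/dI = 0 gives I = 8.837 / 0.1772 = 49.87.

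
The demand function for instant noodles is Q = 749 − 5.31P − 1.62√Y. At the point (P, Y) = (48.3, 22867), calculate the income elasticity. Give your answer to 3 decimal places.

At P = 48.3, Y = 22867: Q = 247.553.
Holding P constant, ∂Q/∂Y = -1.62/(2√Y) = -0.00535649.
η_Y = (∂Q/∂Y)·(Y/Q) = -0.00535649 × (22867/247.553) = -0.495.

-0.495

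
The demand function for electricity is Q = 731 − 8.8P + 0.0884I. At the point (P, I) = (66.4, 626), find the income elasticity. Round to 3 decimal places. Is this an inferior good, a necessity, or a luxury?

At P = 66.4, I = 626: Q = 202.018.
Holding P constant, ∂Q/∂I = 0.0884.
η_I = (∂Q/∂I)·(I/Q) = 0.0884 × (626/202.018) = 0.274.
Since 0 < η < 1, this is a necessity.

0.274 (necessity)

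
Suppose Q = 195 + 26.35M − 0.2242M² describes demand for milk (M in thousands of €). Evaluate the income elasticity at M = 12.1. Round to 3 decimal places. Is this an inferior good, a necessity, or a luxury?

At M = 12.1: Q = 481.0099.
dQ/dM = 26.35 − 0.4484M = 20.92436.
η = (dQ/dM)·(M/Q) = 20.92436 × (12.1/481.0099) = 0.526.
0 < η < 1 ⇒ necessity.

0.526 (necessity)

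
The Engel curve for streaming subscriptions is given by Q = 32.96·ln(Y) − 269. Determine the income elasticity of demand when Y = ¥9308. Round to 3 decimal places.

At Y = 9308: Q = 32.209.
dQ/dY = 32.96/Y = 0.00354104 at this income.
η = (dQ/dY)·(Y/Q) = 0.00354104 × (9308/32.209) = 1.023.

1.023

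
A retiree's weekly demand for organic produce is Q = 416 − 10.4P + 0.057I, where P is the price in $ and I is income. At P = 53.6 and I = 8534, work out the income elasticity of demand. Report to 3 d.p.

1.410

At P = 53.6, I = 8534: Q = 344.998.
Holding P constant, ∂Q/∂I = 0.057.
η_I = (∂Q/∂I)·(I/Q) = 0.057 × (8534/344.998) = 1.410.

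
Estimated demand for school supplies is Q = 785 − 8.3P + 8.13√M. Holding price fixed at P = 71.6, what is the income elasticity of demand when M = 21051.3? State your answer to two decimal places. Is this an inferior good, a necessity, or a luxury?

At P = 71.6, M = 21051.3: Q = 1370.307.
Holding P constant, ∂Q/∂M = 8.13/(2√M) = 0.028017.
η_M = (∂Q/∂M)·(M/Q) = 0.028017 × (21051.3/1370.307) = 0.43.
Since 0 < η < 1, this is a necessity.

0.43 (necessity)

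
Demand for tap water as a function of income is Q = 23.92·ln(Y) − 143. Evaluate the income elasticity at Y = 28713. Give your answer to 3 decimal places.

At Y = 28713: Q = 102.541.
dQ/dY = 23.92/Y = 0.000833072 at this income.
η = (dQ/dY)·(Y/Q) = 0.000833072 × (28713/102.541) = 0.233.

0.233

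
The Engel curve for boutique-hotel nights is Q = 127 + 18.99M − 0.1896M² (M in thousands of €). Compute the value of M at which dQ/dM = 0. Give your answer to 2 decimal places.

50.08

dQ/dM = 18.99 − 0.3792M.
The good is inferior where dQ/dM < 0. Setting dQ/dM = 0 gives M = 18.99 / 0.3792 = 50.08.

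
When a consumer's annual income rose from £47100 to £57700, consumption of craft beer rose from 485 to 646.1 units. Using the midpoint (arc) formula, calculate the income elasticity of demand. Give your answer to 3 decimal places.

ΔQ = 646.1 − 485 = 161.1; midpoint Q̄ = (485 + 646.1)/2 = 565.55.
ΔI = 57700 − 47100 = 10600; midpoint Ī = (47100 + 57700)/2 = 52400.
η = (ΔQ/Q̄) ÷ (ΔI/Ī) = (161.1/565.55) ÷ (10600/52400) = 1.408.

1.408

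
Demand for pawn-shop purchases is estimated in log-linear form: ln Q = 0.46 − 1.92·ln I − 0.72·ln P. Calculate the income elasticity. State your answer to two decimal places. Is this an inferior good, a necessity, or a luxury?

In a log-linear demand, the coefficient on ln I is the income elasticity.
So η = -1.92.
η < 0 ⇒ inferior good.

-1.92 (inferior good)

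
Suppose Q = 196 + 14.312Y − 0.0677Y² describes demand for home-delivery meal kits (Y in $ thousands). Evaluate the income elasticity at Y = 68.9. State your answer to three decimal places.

0.399

At Y = 68.9: Q = 860.7107.
dQ/dY = 14.312 − 0.1354Y = 4.98294.
η = (dQ/dY)·(Y/Q) = 4.98294 × (68.9/860.7107) = 0.399.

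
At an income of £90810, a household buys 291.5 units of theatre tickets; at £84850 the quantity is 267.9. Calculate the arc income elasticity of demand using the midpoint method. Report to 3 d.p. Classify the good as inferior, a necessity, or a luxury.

ΔQ = 267.9 − 291.5 = -23.6; midpoint Q̄ = (291.5 + 267.9)/2 = 279.7.
ΔI = 84850 − 90810 = -5960; midpoint Ī = (90810 + 84850)/2 = 87830.
η = (ΔQ/Q̄) ÷ (ΔI/Ī) = (-23.6/279.7) ÷ (-5960/87830) = 1.243.
η > 1 ⇒ luxury.

1.243 (luxury)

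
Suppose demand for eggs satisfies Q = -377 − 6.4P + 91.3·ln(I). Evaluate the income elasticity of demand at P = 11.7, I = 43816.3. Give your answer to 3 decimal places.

At P = 11.7, I = 43816.3: Q = 523.913.
Holding P constant, ∂Q/∂I = 91.3/I = 0.0020837.
η_I = (∂Q/∂I)·(I/Q) = 0.0020837 × (43816.3/523.913) = 0.174.

0.174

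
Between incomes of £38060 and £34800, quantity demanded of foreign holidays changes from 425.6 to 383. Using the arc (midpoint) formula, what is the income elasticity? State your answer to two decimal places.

ΔQ = 383 − 425.6 = -42.6; midpoint Q̄ = (425.6 + 383)/2 = 404.3.
ΔI = 34800 − 38060 = -3260; midpoint Ī = (38060 + 34800)/2 = 36430.
η = (ΔQ/Q̄) ÷ (ΔI/Ī) = (-42.6/404.3) ÷ (-3260/36430) = 1.18.

1.18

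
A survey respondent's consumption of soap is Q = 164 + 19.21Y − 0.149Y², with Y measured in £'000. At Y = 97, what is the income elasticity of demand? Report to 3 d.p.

-1.504

At Y = 97: Q = 625.4290.
dQ/dY = 19.21 − 0.298Y = -9.69600.
η = (dQ/dY)·(Y/Q) = -9.69600 × (97/625.4290) = -1.504.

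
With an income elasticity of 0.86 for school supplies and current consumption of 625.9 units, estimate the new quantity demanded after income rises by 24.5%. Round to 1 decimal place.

757.8

%ΔQ ≈ η × %ΔI = 0.86 × 24.5% = 21.07%.
New Q ≈ 625.9 × (1 + 0.2107) = 757.8.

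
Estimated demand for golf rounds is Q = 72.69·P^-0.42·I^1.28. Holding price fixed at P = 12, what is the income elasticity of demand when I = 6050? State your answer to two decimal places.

For a multiplicative demand Q = A·P^α·I^β, the income elasticity is β everywhere.
Here β = 1.28, so η = 1.28.

1.28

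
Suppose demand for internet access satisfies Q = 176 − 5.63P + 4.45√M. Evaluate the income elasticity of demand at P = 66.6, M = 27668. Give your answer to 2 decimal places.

At P = 66.6, M = 27668: Q = 541.242.
Holding P constant, ∂Q/∂M = 4.45/(2√M) = 0.0133765.
η_M = (∂Q/∂M)·(M/Q) = 0.0133765 × (27668/541.242) = 0.68.

0.68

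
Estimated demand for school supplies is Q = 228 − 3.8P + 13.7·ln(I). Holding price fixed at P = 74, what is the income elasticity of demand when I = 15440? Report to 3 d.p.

0.174

At P = 74, I = 15440: Q = 78.933.
Holding P constant, ∂Q/∂I = 13.7/I = 0.000887306.
η_I = (∂Q/∂I)·(I/Q) = 0.000887306 × (15440/78.933) = 0.174.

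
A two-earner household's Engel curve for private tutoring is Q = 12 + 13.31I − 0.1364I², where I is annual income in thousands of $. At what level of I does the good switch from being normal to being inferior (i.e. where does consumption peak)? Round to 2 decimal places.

48.79

dQ/dI = 13.31 − 0.2728I.
The good is inferior where dQ/dI < 0. Setting dQ/dI = 0 gives I = 13.31 / 0.2728 = 48.79.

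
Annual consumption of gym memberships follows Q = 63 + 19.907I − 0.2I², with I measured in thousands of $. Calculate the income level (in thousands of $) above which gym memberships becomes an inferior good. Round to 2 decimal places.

49.77

dQ/dI = 19.907 − 0.4I.
The good is inferior where dQ/dI < 0. Setting dQ/dI = 0 gives I = 19.907 / 0.4 = 49.77.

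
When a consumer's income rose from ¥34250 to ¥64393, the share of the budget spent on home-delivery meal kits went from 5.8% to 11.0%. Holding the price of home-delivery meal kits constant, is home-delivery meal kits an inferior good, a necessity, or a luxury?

The budget share rises as income rises, so η > 1.

luxury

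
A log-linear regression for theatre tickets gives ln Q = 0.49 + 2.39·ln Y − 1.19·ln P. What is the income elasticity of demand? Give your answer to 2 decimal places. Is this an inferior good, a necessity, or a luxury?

2.39 (luxury)

In a log-linear demand, the coefficient on ln Y is the income elasticity.
So η = 2.39.
η > 1 ⇒ luxury.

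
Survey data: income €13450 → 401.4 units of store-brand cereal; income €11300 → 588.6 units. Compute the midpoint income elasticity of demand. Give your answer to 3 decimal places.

ΔQ = 588.6 − 401.4 = 187.2; midpoint Q̄ = (401.4 + 588.6)/2 = 495.
ΔI = 11300 − 13450 = -2150; midpoint Ī = (13450 + 11300)/2 = 12375.
η = (ΔQ/Q̄) ÷ (ΔI/Ī) = (187.2/495) ÷ (-2150/12375) = -2.177.

-2.177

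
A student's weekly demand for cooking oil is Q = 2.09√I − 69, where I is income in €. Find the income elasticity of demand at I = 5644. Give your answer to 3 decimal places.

0.892

At I = 5644: Q = 88.015.
dQ/dI = 2.09/(2√I) = 0.0139099 at this income.
η = (dQ/dI)·(I/Q) = 0.0139099 × (5644/88.015) = 0.892.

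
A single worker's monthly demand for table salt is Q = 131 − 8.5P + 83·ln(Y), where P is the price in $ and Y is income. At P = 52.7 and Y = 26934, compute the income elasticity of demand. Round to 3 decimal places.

0.157

At P = 52.7, Y = 26934: Q = 529.745.
Holding P constant, ∂Q/∂Y = 83/Y = 0.00308161.
η_Y = (∂Q/∂Y)·(Y/Q) = 0.00308161 × (26934/529.745) = 0.157.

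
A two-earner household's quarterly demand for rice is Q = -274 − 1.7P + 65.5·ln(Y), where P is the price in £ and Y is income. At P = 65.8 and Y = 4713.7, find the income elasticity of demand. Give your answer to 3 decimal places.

At P = 65.8, Y = 4713.7: Q = 168.154.
Holding P constant, ∂Q/∂Y = 65.5/Y = 0.0138957.
η_Y = (∂Q/∂Y)·(Y/Q) = 0.0138957 × (4713.7/168.154) = 0.390.

0.390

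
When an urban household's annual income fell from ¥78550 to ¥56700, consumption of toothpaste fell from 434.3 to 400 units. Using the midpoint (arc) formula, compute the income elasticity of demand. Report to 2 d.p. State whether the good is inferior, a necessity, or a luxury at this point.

ΔQ = 400 − 434.3 = -34.3; midpoint Q̄ = (434.3 + 400)/2 = 417.15.
ΔI = 56700 − 78550 = -21850; midpoint Ī = (78550 + 56700)/2 = 67625.
η = (ΔQ/Q̄) ÷ (ΔI/Ī) = (-34.3/417.15) ÷ (-21850/67625) = 0.25.
0 < η < 1 ⇒ necessity.

0.25 (necessity)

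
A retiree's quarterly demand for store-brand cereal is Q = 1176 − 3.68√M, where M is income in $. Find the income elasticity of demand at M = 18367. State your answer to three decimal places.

-0.368

At M = 18367: Q = 677.268.
dQ/dM = -3.68/(2√M) = -0.0135768 at this income.
η = (dQ/dM)·(M/Q) = -0.0135768 × (18367/677.268) = -0.368.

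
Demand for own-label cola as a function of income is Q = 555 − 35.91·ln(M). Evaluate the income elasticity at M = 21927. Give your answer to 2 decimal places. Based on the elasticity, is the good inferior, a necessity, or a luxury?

At M = 21927: Q = 196.063.
dQ/dM = -35.91/M = -0.00163771 at this income.
η = (dQ/dM)·(M/Q) = -0.00163771 × (21927/196.063) = -0.18.
Since η < 0, the good is an inferior good.

-0.18 (inferior good)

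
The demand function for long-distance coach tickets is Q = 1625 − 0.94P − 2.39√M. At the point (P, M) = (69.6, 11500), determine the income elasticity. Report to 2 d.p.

At P = 69.6, M = 11500: Q = 1303.277.
Holding P constant, ∂Q/∂M = -2.39/(2√M) = -0.0111434.
η_M = (∂Q/∂M)·(M/Q) = -0.0111434 × (11500/1303.277) = -0.10.

-0.10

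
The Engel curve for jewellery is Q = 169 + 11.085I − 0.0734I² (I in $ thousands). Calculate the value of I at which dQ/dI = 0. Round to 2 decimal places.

dQ/dI = 11.085 − 0.1468I.
The good is inferior where dQ/dI < 0. Setting dQ/dI = 0 gives I = 11.085 / 0.1468 = 75.51.

75.51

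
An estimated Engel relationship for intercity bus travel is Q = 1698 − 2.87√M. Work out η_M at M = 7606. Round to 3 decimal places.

At M = 7606: Q = 1447.700.
dQ/dM = -2.87/(2√M) = -0.0164541 at this income.
η = (dQ/dM)·(M/Q) = -0.0164541 × (7606/1447.700) = -0.086.

-0.086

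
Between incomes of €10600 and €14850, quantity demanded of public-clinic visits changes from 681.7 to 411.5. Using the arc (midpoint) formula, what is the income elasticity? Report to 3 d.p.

-1.480

ΔQ = 411.5 − 681.7 = -270.2; midpoint Q̄ = (681.7 + 411.5)/2 = 546.6.
ΔI = 14850 − 10600 = 4250; midpoint Ī = (10600 + 14850)/2 = 12725.
η = (ΔQ/Q̄) ÷ (ΔI/Ī) = (-270.2/546.6) ÷ (4250/12725) = -1.480.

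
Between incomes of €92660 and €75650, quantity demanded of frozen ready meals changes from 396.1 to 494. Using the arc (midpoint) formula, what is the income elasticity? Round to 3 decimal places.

-1.088

ΔQ = 494 − 396.1 = 97.9; midpoint Q̄ = (396.1 + 494)/2 = 445.05.
ΔI = 75650 − 92660 = -17010; midpoint Ī = (92660 + 75650)/2 = 84155.
η = (ΔQ/Q̄) ÷ (ΔI/Ī) = (97.9/445.05) ÷ (-17010/84155) = -1.088.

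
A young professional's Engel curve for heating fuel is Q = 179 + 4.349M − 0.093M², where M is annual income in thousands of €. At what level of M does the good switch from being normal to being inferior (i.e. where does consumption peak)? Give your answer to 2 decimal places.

dQ/dM = 4.349 − 0.186M.
The good is inferior where dQ/dM < 0. Setting dQ/dM = 0 gives M = 4.349 / 0.186 = 23.38.

23.38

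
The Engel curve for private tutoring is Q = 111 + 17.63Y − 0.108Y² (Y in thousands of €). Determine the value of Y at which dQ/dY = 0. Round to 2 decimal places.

dQ/dY = 17.63 − 0.216Y.
The good is inferior where dQ/dY < 0. Setting dQ/dY = 0 gives Y = 17.63 / 0.216 = 81.62.

81.62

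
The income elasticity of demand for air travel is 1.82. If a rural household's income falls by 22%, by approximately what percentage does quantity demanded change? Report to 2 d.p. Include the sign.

%ΔQ ≈ η × %ΔI = 1.82 × (-22%) = -40.04%.

-40.04%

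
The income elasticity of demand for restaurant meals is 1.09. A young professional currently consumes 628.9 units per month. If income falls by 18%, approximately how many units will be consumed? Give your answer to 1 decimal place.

%ΔQ ≈ η × %ΔI = 1.09 × (-18%) = -19.62%.
New Q ≈ 628.9 × (1 − 0.1962) = 505.5.

505.5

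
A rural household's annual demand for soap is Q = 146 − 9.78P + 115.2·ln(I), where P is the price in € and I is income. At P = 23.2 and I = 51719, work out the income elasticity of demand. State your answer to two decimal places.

0.10

At P = 23.2, I = 51719: Q = 1169.436.
Holding P constant, ∂Q/∂I = 115.2/I = 0.00222742.
η_I = (∂Q/∂I)·(I/Q) = 0.00222742 × (51719/1169.436) = 0.10.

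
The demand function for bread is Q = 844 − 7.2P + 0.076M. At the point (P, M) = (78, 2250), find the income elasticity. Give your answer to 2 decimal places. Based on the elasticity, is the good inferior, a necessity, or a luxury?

0.38 (necessity)

At P = 78, M = 2250: Q = 453.400.
Holding P constant, ∂Q/∂M = 0.076.
η_M = (∂Q/∂M)·(M/Q) = 0.076 × (2250/453.400) = 0.38.
Since 0 < η < 1, this is a necessity.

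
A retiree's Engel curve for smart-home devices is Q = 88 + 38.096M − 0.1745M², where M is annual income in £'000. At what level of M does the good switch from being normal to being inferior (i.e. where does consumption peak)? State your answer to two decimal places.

dQ/dM = 38.096 − 0.349M.
The good is inferior where dQ/dM < 0. Setting dQ/dM = 0 gives M = 38.096 / 0.349 = 109.16.

109.16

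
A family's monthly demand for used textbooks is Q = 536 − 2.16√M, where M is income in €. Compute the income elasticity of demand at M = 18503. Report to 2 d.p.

-0.61

At M = 18503: Q = 242.184.
dQ/dM = -2.16/(2√M) = -0.00793967 at this income.
η = (dQ/dM)·(M/Q) = -0.00793967 × (18503/242.184) = -0.61.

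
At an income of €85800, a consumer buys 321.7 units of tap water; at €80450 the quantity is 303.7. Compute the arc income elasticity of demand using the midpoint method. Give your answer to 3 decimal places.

0.894

ΔQ = 303.7 − 321.7 = -18; midpoint Q̄ = (321.7 + 303.7)/2 = 312.7.
ΔI = 80450 − 85800 = -5350; midpoint Ī = (85800 + 80450)/2 = 83125.
η = (ΔQ/Q̄) ÷ (ΔI/Ī) = (-18/312.7) ÷ (-5350/83125) = 0.894.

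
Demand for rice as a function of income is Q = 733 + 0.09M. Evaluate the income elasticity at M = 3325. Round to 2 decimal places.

0.29

At M = 3325: Q = 1032.250.
dQ/dM = 0.09.
η = (dQ/dM)·(M/Q) = 0.09 × (3325/1032.250) = 0.29.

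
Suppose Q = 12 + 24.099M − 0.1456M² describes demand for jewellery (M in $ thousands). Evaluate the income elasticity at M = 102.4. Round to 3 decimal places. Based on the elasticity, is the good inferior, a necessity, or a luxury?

-0.615 (inferior good)

At M = 102.4: Q = 953.0109.
dQ/dM = 24.099 − 0.2912M = -5.71988.
η = (dQ/dM)·(M/Q) = -5.71988 × (102.4/953.0109) = -0.615.
η < 0 ⇒ inferior good.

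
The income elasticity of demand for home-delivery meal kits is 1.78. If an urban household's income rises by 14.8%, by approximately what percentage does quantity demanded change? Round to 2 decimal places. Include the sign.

%ΔQ ≈ η × %ΔI = 1.78 × 14.8% = 26.34%.

26.34%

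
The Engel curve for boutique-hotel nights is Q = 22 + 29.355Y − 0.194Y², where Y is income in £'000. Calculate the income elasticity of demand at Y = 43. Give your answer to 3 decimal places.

0.589

At Y = 43: Q = 925.5590.
dQ/dY = 29.355 − 0.388Y = 12.67100.
η = (dQ/dY)·(Y/Q) = 12.67100 × (43/925.5590) = 0.589.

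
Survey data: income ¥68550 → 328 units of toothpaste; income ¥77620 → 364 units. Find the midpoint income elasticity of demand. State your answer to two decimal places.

0.84

ΔQ = 364 − 328 = 36; midpoint Q̄ = (328 + 364)/2 = 346.
ΔI = 77620 − 68550 = 9070; midpoint Ī = (68550 + 77620)/2 = 73085.
η = (ΔQ/Q̄) ÷ (ΔI/Ī) = (36/346) ÷ (9070/73085) = 0.84.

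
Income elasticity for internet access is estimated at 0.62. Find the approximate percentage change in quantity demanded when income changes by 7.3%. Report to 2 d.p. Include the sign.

4.53%

%ΔQ ≈ η × %ΔI = 0.62 × 7.3% = 4.53%.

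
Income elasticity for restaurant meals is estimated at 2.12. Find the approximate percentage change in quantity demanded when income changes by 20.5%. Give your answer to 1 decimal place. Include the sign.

43.5%

%ΔQ ≈ η × %ΔI = 2.12 × 20.5% = 43.5%.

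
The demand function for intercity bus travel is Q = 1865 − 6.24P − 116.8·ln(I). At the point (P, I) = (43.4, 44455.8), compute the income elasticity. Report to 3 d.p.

At P = 43.4, I = 44455.8: Q = 344.161.
Holding P constant, ∂Q/∂I = -116.8/I = -0.00262733.
η_I = (∂Q/∂I)·(I/Q) = -0.00262733 × (44455.8/344.161) = -0.339.

-0.339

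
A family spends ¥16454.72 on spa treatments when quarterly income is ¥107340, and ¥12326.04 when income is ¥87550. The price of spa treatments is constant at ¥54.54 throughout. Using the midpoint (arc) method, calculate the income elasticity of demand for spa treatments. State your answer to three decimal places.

1.413

With a constant price, Q₁ = 16454.72/54.54 = 301.700 and Q₂ = 12326.04/54.54 = 226.000 (equivalently, work directly with expenditure since P cancels).
Midpoint %ΔQ = (12326.04 − 16454.72)/14390.38 = -0.28691; midpoint %ΔI = (87550 − 107340)/97445 = -0.20309.
η = -0.28691 / -0.20309 = 1.413.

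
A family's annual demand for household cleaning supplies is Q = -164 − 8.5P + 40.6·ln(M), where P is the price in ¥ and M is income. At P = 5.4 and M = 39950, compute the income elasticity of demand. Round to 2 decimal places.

0.18

At P = 5.4, M = 39950: Q = 220.273.
Holding P constant, ∂Q/∂M = 40.6/M = 0.00101627.
η_M = (∂Q/∂M)·(M/Q) = 0.00101627 × (39950/220.273) = 0.18.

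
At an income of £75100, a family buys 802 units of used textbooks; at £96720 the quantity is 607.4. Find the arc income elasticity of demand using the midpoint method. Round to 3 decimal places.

ΔQ = 607.4 − 802 = -194.6; midpoint Q̄ = (802 + 607.4)/2 = 704.7.
ΔI = 96720 − 75100 = 21620; midpoint Ī = (75100 + 96720)/2 = 85910.
η = (ΔQ/Q̄) ÷ (ΔI/Ī) = (-194.6/704.7) ÷ (21620/85910) = -1.097.

-1.097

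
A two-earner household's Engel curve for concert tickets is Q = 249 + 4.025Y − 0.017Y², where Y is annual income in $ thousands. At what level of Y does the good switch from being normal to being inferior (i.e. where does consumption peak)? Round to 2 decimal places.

dQ/dY = 4.025 − 0.034Y.
The good is inferior where dQ/dY < 0. Setting dQ/dY = 0 gives Y = 4.025 / 0.034 = 118.38.

118.38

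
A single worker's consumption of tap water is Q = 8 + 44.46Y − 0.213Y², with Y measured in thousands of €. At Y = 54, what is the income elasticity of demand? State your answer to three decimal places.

At Y = 54: Q = 1787.7320.
dQ/dY = 44.46 − 0.426Y = 21.45600.
η = (dQ/dY)·(Y/Q) = 21.45600 × (54/1787.7320) = 0.648.

0.648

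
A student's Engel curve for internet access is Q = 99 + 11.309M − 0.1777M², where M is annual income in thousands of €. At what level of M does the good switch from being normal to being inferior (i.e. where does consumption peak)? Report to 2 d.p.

31.82

dQ/dM = 11.309 − 0.3554M.
The good is inferior where dQ/dM < 0. Setting dQ/dM = 0 gives M = 11.309 / 0.3554 = 31.82.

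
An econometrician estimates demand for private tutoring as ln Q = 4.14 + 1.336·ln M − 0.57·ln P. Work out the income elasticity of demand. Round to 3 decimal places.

In a log-linear demand, the coefficient on ln M is the income elasticity.
So η = 1.336.

1.336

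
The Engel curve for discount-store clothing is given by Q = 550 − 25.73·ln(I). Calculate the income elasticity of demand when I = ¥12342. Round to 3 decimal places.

At I = 12342: Q = 307.604.
dQ/dI = -25.73/I = -0.00208475 at this income.
η = (dQ/dI)·(I/Q) = -0.00208475 × (12342/307.604) = -0.084.

-0.084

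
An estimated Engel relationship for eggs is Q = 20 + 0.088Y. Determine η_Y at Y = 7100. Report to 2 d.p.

At Y = 7100: Q = 644.800.
dQ/dY = 0.088.
η = (dQ/dY)·(Y/Q) = 0.088 × (7100/644.800) = 0.97.

0.97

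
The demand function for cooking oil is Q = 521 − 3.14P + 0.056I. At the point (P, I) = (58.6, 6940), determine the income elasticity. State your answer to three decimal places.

0.536

At P = 58.6, I = 6940: Q = 725.636.
Holding P constant, ∂Q/∂I = 0.056.
η_I = (∂Q/∂I)·(I/Q) = 0.056 × (6940/725.636) = 0.536.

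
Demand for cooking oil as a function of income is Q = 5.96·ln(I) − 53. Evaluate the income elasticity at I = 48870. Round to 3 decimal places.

0.525

At I = 48870: Q = 11.350.
dQ/dI = 5.96/I = 0.000121956 at this income.
η = (dQ/dI)·(I/Q) = 0.000121956 × (48870/11.350) = 0.525.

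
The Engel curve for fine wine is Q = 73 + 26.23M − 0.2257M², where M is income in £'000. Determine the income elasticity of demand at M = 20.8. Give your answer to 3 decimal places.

0.672

At M = 20.8: Q = 520.9372.
dQ/dM = 26.23 − 0.4514M = 16.84088.
η = (dQ/dM)·(M/Q) = 16.84088 × (20.8/520.9372) = 0.672.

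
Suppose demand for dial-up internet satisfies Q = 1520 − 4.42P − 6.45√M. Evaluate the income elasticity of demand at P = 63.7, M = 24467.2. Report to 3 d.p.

At P = 63.7, M = 24467.2: Q = 229.537.
Holding P constant, ∂Q/∂M = -6.45/(2√M) = -0.0206176.
η_M = (∂Q/∂M)·(M/Q) = -0.0206176 × (24467.2/229.537) = -2.198.

-2.198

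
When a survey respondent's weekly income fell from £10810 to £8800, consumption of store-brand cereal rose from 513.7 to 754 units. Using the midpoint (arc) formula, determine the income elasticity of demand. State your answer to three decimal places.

-1.849

ΔQ = 754 − 513.7 = 240.3; midpoint Q̄ = (513.7 + 754)/2 = 633.85.
ΔI = 8800 − 10810 = -2010; midpoint Ī = (10810 + 8800)/2 = 9805.
η = (ΔQ/Q̄) ÷ (ΔI/Ī) = (240.3/633.85) ÷ (-2010/9805) = -1.849.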